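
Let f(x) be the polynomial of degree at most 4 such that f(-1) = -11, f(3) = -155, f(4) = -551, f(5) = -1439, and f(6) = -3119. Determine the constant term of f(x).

1

Write f(x) = ax^4 + bx^3 + cx^2 + dx + e. Substituting each data point gives a linear system:
  a - b + c - d + e = -11
  81a + 27b + 9c + 3d + e = -155
  256a + 64b + 16c + 4d + e = -551
  625a + 125b + 25c + 5d + e = -1439
  1296a + 216b + 36c + 6d + e = -3119
Solving the system yields a = -3, b = 4, c = -3, d = 2, e = 1.
So f(x) = -3x⁴ + 4x³ - 3x² + 2x + 1.
The constant term is 1.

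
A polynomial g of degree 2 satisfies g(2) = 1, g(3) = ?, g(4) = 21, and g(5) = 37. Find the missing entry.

9

The 3 known points determine the degree-2 polynomial uniquely.
Write g(n) = an^2 + bn + c. Substituting each data point gives a linear system:
  4a + 2b + c = 1
  16a + 4b + c = 21
  25a + 5b + c = 37
Solving the system yields a = 2, b = -2, c = -3.
So g(n) = 2n^2 - 2n - 3.
Then g(3) = 9.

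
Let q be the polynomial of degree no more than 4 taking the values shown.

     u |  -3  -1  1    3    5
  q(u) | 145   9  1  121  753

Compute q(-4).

366

Forward differences of the values at u = -3, -1, 1, 3, 5:
  q  : 145  9  1  121  753
  Δ  : -136  -8  120  632
  Δ^2: 128  128  512
  Δ^3: 0  384
  Δ^4: 384
The fourth differences are constant, confirming degree 4.
Interpolating (Newton forward form) and evaluating at u = -4 gives q(-4) = 366.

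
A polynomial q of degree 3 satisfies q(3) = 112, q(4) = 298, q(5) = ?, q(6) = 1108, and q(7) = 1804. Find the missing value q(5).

The 4 known points determine the degree-3 polynomial uniquely.
Write q(t) = at^3 + bt^2 + ct + d. Substituting each data point gives a linear system:
  27a + 9b + 3c + d = 112
  64a + 16b + 4c + d = 298
  216a + 36b + 6c + d = 1108
  343a + 49b + 7c + d = 1804
Solving the system yields a = 6, b = -5, c = -1, d = -2.
So q(t) = 6t³ - 5t² - t - 2.
Then q(5) = 618.

618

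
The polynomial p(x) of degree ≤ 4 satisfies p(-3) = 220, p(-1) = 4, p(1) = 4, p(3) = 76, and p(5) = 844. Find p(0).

4

Using the Lagrange interpolation formula with nodes -3, -1, 1, 3, 5:
  L_0(x) = (x + 1)(x - 1)(x - 3)(x - 5) / 384
  L_1(x) = (x + 3)(x - 1)(x - 3)(x - 5) / -96
  L_2(x) = (x + 3)(x + 1)(x - 3)(x - 5) / 64
  L_3(x) = (x + 3)(x + 1)(x - 1)(x - 5) / -96
  L_4(x) = (x + 3)(x + 1)(x - 1)(x - 3) / 384
Then p(x) = 220·L_0(x) + 4·L_1(x) + 4·L_2(x) + 76·L_3(x) + 844·L_4(x).
Expanding and collecting terms gives p(x) = 2x^4 - 3x^3 - 2x^2 + 3x + 4.
Evaluating at x = 0: p(0) = 4.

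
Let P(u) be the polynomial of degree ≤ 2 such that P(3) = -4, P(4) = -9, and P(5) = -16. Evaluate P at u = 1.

0

Using the Lagrange interpolation formula with nodes 3, 4, 5:
  L_0(u) = (u - 4)(u - 5) / 2
  L_1(u) = (u - 3)(u - 5) / -1
  L_2(u) = (u - 3)(u - 4) / 2
Then P(u) = -4·L_0(u) - 9·L_1(u) - 16·L_2(u).
Expanding and collecting terms gives P(u) = -u² + 2u - 1.
Evaluating at u = 1: P(1) = 0.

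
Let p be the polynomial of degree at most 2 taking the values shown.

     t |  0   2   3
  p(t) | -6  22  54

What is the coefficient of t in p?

2

Write p(t) = at^2 + bt + c. Substituting each data point gives a linear system:
  c = -6
  4a + 2b + c = 22
  9a + 3b + c = 54
Solving the system yields a = 6, b = 2, c = -6.
So p(t) = 6t² + 2t - 6.
The coefficient of t is 2.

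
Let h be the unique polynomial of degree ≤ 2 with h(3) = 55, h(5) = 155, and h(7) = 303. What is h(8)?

Write h(n) = an^2 + bn + c. Substituting each data point gives a linear system:
  9a + 3b + c = 55
  25a + 5b + c = 155
  49a + 7b + c = 303
Solving the system yields a = 6, b = 2, c = -5.
So h(n) = 6n^2 + 2n - 5.
Then h(8) = 395.

395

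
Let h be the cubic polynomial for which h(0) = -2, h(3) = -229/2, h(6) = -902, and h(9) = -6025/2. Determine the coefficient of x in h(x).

3

Write h(x) = ax^3 + bx^2 + cx + d. Substituting each data point gives a linear system:
  d = -2
  27a + 9b + 3c + d = -229/2
  216a + 36b + 6c + d = -902
  729a + 81b + 9c + d = -6025/2
Solving the system yields a = -4, b = -3/2, c = 3, d = -2.
So h(x) = -4x^3 - (3/2)x^2 + 3x - 2.
The coefficient of x is 3.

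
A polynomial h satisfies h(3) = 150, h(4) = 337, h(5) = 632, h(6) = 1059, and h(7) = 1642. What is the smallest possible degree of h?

Forward differences of the values at x = 3, 4, 5, 6, 7:
  h  : 150  337  632  1059  1642
  Δ  : 187  295  427  583
  Δ^2: 108  132  156
  Δ^3: 24  24
  Δ^4: 0
The third differences are constant (24) and nonzero, while all higher differences vanish, so the minimal degree is 3.

3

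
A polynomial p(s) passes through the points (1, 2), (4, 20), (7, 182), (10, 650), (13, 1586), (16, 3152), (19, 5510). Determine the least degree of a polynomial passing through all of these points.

Forward differences of the values at s = 1, 4, 7, 10, 13, 16, 19:
  p  : 2  20  182  650  1586  3152  5510
  Δ  : 18  162  468  936  1566  2358
  Δ^2: 144  306  468  630  792
  Δ^3: 162  162  162  162
  Δ^4: 0  0  0
  Δ^5: 0  0
  Δ^6: 0
The third differences are constant (162) and nonzero, while all higher differences vanish, so the minimal degree is 3.

3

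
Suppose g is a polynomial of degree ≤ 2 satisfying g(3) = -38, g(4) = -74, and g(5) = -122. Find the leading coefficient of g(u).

-6

Write g(u) = au^2 + bu + c. Substituting each data point gives a linear system:
  9a + 3b + c = -38
  16a + 4b + c = -74
  25a + 5b + c = -122
Solving the system yields a = -6, b = 6, c = -2.
So g(u) = -6u² + 6u - 2.
The leading coefficient is -6.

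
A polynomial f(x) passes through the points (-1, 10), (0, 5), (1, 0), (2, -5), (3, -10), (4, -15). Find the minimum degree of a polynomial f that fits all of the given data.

Forward differences of the values at x = -1, 0, 1, 2, 3, 4:
  f  : 10  5  0  -5  -10  -15
  Δ  : -5  -5  -5  -5  -5
  Δ^2: 0  0  0  0
  Δ^3: 0  0  0
  Δ^4: 0  0
  Δ^5: 0
The first differences are constant (-5) and nonzero, while all higher differences vanish, so the minimal degree is 1.

1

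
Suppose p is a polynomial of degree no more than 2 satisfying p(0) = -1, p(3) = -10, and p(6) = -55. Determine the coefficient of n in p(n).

3

Write p(n) = an^2 + bn + c. Substituting each data point gives a linear system:
  c = -1
  9a + 3b + c = -10
  36a + 6b + c = -55
Solving the system yields a = -2, b = 3, c = -1.
So p(n) = -2n² + 3n - 1.
The coefficient of n is 3.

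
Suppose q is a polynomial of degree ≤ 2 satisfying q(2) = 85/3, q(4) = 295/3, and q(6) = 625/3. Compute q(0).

-5/3

Write q(t) = at^2 + bt + c. Substituting each data point gives a linear system:
  4a + 2b + c = 85/3
  16a + 4b + c = 295/3
  36a + 6b + c = 625/3
Solving the system yields a = 5, b = 5, c = -5/3.
So q(t) = 5t^2 + 5t - 5/3.
Then q(0) = -5/3.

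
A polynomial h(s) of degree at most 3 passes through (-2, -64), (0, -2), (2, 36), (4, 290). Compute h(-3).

-179

Forward differences of the values at s = -2, 0, 2, 4:
  h  : -64  -2  36  290
  Δ  : 62  38  254
  Δ^2: -24  216
  Δ^3: 240
The third differences are constant, confirming degree 3.
Interpolating (Newton forward form) and evaluating at s = -3 gives h(-3) = -179.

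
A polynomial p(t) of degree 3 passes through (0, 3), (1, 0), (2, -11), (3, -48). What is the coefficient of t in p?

Write p(t) = at^3 + bt^2 + ct + d. Substituting each data point gives a linear system:
  d = 3
  a + b + c + d = 0
  8a + 4b + 2c + d = -11
  27a + 9b + 3c + d = -48
Solving the system yields a = -3, b = 5, c = -5, d = 3.
So p(t) = -3t^3 + 5t^2 - 5t + 3.
The coefficient of t is -5.

-5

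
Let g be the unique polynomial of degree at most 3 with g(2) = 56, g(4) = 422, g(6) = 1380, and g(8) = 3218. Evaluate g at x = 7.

Write g(x) = ax^3 + bx^2 + cx + d. Substituting each data point gives a linear system:
  8a + 4b + 2c + d = 56
  64a + 16b + 4c + d = 422
  216a + 36b + 6c + d = 1380
  512a + 64b + 8c + d = 3218
Solving the system yields a = 6, b = 2, c = 3, d = -6.
So g(x) = 6x³ + 2x² + 3x - 6.
Then g(7) = 2171.

2171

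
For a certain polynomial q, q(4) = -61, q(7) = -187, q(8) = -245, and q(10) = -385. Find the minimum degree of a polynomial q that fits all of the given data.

Divided differences on the nodes 4, 7, 8, 10:
  order 0: -61  -187  -245  -385
  order 1: -42  -58  -70
  order 2: -4  -4
  order 3: 0
The order-2 divided differences are all -4 (nonzero) and every higher order vanishes, so the data lies on a polynomial of degree exactly 2.

2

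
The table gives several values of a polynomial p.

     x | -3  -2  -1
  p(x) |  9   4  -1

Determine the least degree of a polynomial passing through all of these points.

Forward differences of the values at x = -3, -2, -1:
  p  : 9  4  -1
  Δ  : -5  -5
  Δ^2: 0
The first differences are constant (-5) and nonzero, while all higher differences vanish, so the minimal degree is 1.

1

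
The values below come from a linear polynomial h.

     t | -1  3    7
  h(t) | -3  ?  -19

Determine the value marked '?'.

The 2 known points determine the degree-1 polynomial uniquely.
Write h(t) = at + b. Substituting each data point gives a linear system:
  -a + b = -3
  7a + b = -19
Solving the system yields a = -2, b = -5.
So h(t) = -2t - 5.
Then h(3) = -11.

-11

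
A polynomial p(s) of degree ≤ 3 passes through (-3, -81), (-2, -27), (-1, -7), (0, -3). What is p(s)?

Using the Lagrange interpolation formula with nodes -3, -2, -1, 0:
  L_0(s) = (s + 2)(s + 1)s / -6
  L_1(s) = (s + 3)(s + 1)s / 2
  L_2(s) = (s + 3)(s + 2)s / -2
  L_3(s) = (s + 3)(s + 2)(s + 1) / 6
Then p(s) = -81·L_0(s) - 27·L_1(s) - 7·L_2(s) - 3·L_3(s).
Expanding and collecting terms gives p(s) = 3s^3 + s^2 + 2s - 3.
Check: p(-1) = -7. ✓

p(s) = 3s^3 + s^2 + 2s - 3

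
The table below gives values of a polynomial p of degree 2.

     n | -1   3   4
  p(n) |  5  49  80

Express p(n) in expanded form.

Write p(n) = an^2 + bn + c. Substituting each data point gives a linear system:
  a - b + c = 5
  9a + 3b + c = 49
  16a + 4b + c = 80
Solving the system yields a = 4, b = 3, c = 4.
So p(n) = 4n^2 + 3n + 4.
Check: p(-1) = 5. ✓

p(n) = 4n^2 + 3n + 4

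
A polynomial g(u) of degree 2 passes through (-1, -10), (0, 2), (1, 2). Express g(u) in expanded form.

g(u) = -6u^2 + 6u + 2

Write g(u) = au^2 + bu + c. Substituting each data point gives a linear system:
  a - b + c = -10
  c = 2
  a + b + c = 2
Solving the system yields a = -6, b = 6, c = 2.
So g(u) = -6u² + 6u + 2.
Check: g(-1) = -10. ✓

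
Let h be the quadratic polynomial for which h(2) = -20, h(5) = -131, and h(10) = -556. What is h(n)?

h(n) = -6n^2 + 5n - 6

Using the Lagrange interpolation formula with nodes 2, 5, 10:
  L_0(n) = (n - 5)(n - 10) / 24
  L_1(n) = (n - 2)(n - 10) / -15
  L_2(n) = (n - 2)(n - 5) / 40
Then h(n) = -20·L_0(n) - 131·L_1(n) - 556·L_2(n).
Expanding and collecting terms gives h(n) = -6n^2 + 5n - 6.
Check: h(2) = -20. ✓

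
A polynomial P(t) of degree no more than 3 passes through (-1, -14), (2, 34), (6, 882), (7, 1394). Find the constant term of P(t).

-6

Write P(t) = at^3 + bt^2 + ct + d. Substituting each data point gives a linear system:
  -a + b - c + d = -14
  8a + 4b + 2c + d = 34
  216a + 36b + 6c + d = 882
  343a + 49b + 7c + d = 1394
Solving the system yields a = 4, b = 0, c = 4, d = -6.
So P(t) = 4t³ + 4t - 6.
The constant term is -6.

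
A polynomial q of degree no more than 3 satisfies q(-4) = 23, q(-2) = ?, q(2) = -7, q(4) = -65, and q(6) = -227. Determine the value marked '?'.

-11

The 4 known points determine the degree-3 polynomial uniquely.
Write q(n) = an^3 + bn^2 + cn + d. Substituting each data point gives a linear system:
  -64a + 16b - 4c + d = 23
  8a + 4b + 2c + d = -7
  64a + 16b + 4c + d = -65
  216a + 36b + 6c + d = -227
Solving the system yields a = -1, b = -1, c = 5, d = -5.
So q(n) = -n^3 - n^2 + 5n - 5.
Then q(-2) = -11.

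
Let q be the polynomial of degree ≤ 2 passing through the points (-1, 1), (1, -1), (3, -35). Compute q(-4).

Using the Lagrange interpolation formula with nodes -1, 1, 3:
  L_0(t) = (t - 1)(t - 3) / 8
  L_1(t) = (t + 1)(t - 3) / -4
  L_2(t) = (t + 1)(t - 1) / 8
Then q(t) = 1·L_0(t) - 1·L_1(t) - 35·L_2(t).
Expanding and collecting terms gives q(t) = -4t² - t + 4.
Evaluating at t = -4: q(-4) = -56.

-56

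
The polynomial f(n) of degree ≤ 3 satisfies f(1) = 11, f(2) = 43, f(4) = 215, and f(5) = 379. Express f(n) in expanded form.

Using the Lagrange interpolation formula with nodes 1, 2, 4, 5:
  L_0(n) = (n - 2)(n - 4)(n - 5) / -12
  L_1(n) = (n - 1)(n - 4)(n - 5) / 6
  L_2(n) = (n - 1)(n - 2)(n - 5) / -6
  L_3(n) = (n - 1)(n - 2)(n - 4) / 12
Then f(n) = 11·L_0(n) + 43·L_1(n) + 215·L_2(n) + 379·L_3(n).
Expanding and collecting terms gives f(n) = 2n^3 + 4n^2 + 6n - 1.
Check: f(5) = 379. ✓

f(n) = 2n^3 + 4n^2 + 6n - 1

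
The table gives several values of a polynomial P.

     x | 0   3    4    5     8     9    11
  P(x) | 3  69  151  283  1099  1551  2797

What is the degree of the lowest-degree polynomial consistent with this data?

3

Divided differences on the nodes 0, 3, 4, 5, 8, 9, 11:
  order 0: 3  69  151  283  1099  1551  2797
  order 1: 22  82  132  272  452  623
  order 2: 15  25  35  45  57
  order 3: 2  2  2  2
  order 4: 0  0  0
  order 5: 0  0
  order 6: 0
The order-3 divided differences are all 2 (nonzero) and every higher order vanishes, so the data lies on a polynomial of degree exactly 3.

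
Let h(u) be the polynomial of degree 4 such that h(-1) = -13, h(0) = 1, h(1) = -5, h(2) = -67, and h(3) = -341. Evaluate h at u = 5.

Write h(u) = au^4 + bu^3 + cu^2 + du + e. Substituting each data point gives a linear system:
  a - b + c - d + e = -13
  e = 1
  a + b + c + d + e = -5
  16a + 8b + 4c + 2d + e = -67
  81a + 27b + 9c + 3d + e = -341
Solving the system yields a = -5, b = 4, c = -5, d = 0, e = 1.
So h(u) = -5u⁴ + 4u³ - 5u² + 1.
Then h(5) = -2749.

-2749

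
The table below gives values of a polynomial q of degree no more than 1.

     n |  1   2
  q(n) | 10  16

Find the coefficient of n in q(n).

Write q(n) = an + b. Substituting each data point gives a linear system:
  a + b = 10
  2a + b = 16
Solving the system yields a = 6, b = 4.
So q(n) = 6n + 4.
The leading coefficient is 6.

6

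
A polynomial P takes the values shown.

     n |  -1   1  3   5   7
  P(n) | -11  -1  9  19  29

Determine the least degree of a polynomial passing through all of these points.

Forward differences of the values at n = -1, 1, 3, 5, 7:
  P  : -11  -1  9  19  29
  Δ  : 10  10  10  10
  Δ^2: 0  0  0
  Δ^3: 0  0
  Δ^4: 0
The first differences are constant (10) and nonzero, while all higher differences vanish, so the minimal degree is 1.

1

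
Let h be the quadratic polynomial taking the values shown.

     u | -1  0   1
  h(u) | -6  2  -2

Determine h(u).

Write h(u) = au^2 + bu + c. Substituting each data point gives a linear system:
  a - b + c = -6
  c = 2
  a + b + c = -2
Solving the system yields a = -6, b = 2, c = 2.
So h(u) = -6u² + 2u + 2.
Check: h(0) = 2. ✓

h(u) = -6u^2 + 2u + 2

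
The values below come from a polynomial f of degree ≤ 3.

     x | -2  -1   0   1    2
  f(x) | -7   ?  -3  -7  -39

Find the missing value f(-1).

On equispaced nodes a degree-3 polynomial has vanishing fourth forward difference, so
  f(-2) - 4·f(-1) + 6·f(0) - 4·f(1) + f(2) = 0.
Substituting the known values and solving for f(-1):
  -4·f(-1) = 36
  f(-1) = -9.

-9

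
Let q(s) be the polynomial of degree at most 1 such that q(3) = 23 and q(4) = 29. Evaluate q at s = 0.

5

Using the Lagrange interpolation formula with nodes 3, 4:
  L_0(s) = (s - 4) / -1
  L_1(s) = (s - 3) / 1
Then q(s) = 23·L_0(s) + 29·L_1(s).
Expanding and collecting terms gives q(s) = 6s + 5.
Evaluating at s = 0: q(0) = 5.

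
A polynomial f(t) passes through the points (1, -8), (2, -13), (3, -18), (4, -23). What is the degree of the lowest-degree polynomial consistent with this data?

Forward differences of the values at t = 1, 2, 3, 4:
  f  : -8  -13  -18  -23
  Δ  : -5  -5  -5
  Δ^2: 0  0
  Δ^3: 0
The first differences are constant (-5) and nonzero, while all higher differences vanish, so the minimal degree is 1.

1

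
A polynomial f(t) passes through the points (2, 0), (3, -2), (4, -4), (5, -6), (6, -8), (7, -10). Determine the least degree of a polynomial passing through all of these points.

1

Forward differences of the values at t = 2, 3, 4, 5, 6, 7:
  f  : 0  -2  -4  -6  -8  -10
  Δ  : -2  -2  -2  -2  -2
  Δ^2: 0  0  0  0
  Δ^3: 0  0  0
  Δ^4: 0  0
  Δ^5: 0
The first differences are constant (-2) and nonzero, while all higher differences vanish, so the minimal degree is 1.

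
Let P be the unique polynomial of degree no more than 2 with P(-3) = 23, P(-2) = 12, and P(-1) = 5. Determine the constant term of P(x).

Write P(x) = ax^2 + bx + c. Substituting each data point gives a linear system:
  9a - 3b + c = 23
  4a - 2b + c = 12
  a - b + c = 5
Solving the system yields a = 2, b = -1, c = 2.
So P(x) = 2x² - x + 2.
The constant term is 2.

2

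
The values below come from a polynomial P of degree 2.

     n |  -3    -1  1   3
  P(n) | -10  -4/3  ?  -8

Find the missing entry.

On equispaced nodes a degree-2 polynomial has vanishing third forward difference, so
  - P(-3) + 3·P(-1) - 3·P(1) + P(3) = 0.
Substituting the known values and solving for P(1):
  -3·P(1) = 2
  P(1) = -2/3.

-2/3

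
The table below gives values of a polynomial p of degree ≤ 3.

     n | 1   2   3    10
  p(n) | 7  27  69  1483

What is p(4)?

Using the Lagrange interpolation formula with nodes 1, 2, 3, 10:
  L_0(n) = (n - 2)(n - 3)(n - 10) / -18
  L_1(n) = (n - 1)(n - 3)(n - 10) / 8
  L_2(n) = (n - 1)(n - 2)(n - 10) / -14
  L_3(n) = (n - 1)(n - 2)(n - 3) / 504
Then p(n) = 7·L_0(n) + 27·L_1(n) + 69·L_2(n) + 1483·L_3(n).
Expanding and collecting terms gives p(n) = n^3 + 5n^2 - 2n + 3.
Evaluating at n = 4: p(4) = 139.

139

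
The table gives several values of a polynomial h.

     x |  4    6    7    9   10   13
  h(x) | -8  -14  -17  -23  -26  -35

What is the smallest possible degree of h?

1

Divided differences on the nodes 4, 6, 7, 9, 10, 13:
  order 0: -8  -14  -17  -23  -26  -35
  order 1: -3  -3  -3  -3  -3
  order 2: 0  0  0  0
  order 3: 0  0  0
  order 4: 0  0
  order 5: 0
The order-1 divided differences are all -3 (nonzero) and every higher order vanishes, so the data lies on a polynomial of degree exactly 1.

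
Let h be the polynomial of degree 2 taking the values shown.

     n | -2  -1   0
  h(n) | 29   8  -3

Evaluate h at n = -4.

Write h(n) = an^2 + bn + c. Substituting each data point gives a linear system:
  4a - 2b + c = 29
  a - b + c = 8
  c = -3
Solving the system yields a = 5, b = -6, c = -3.
So h(n) = 5n^2 - 6n - 3.
Then h(-4) = 101.

101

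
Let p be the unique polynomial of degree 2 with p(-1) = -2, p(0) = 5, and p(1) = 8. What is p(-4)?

-47

Write p(u) = au^2 + bu + c. Substituting each data point gives a linear system:
  a - b + c = -2
  c = 5
  a + b + c = 8
Solving the system yields a = -2, b = 5, c = 5.
So p(u) = -2u² + 5u + 5.
Then p(-4) = -47.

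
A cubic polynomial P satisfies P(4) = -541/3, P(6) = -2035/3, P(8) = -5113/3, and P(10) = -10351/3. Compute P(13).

-23518/3

Using the Lagrange interpolation formula with nodes 4, 6, 8, 10:
  L_0(n) = (n - 6)(n - 8)(n - 10) / -48
  L_1(n) = (n - 4)(n - 8)(n - 10) / 16
  L_2(n) = (n - 4)(n - 6)(n - 10) / -16
  L_3(n) = (n - 4)(n - 6)(n - 8) / 48
Then P(n) = -541/3·L_0(n) - 2035/3·L_1(n) - 5113/3·L_2(n) - 10351/3·L_3(n).
Expanding and collecting terms gives P(n) = -4n^3 + 6n^2 - 5n - 1/3.
Evaluating at n = 13: P(13) = -23518/3.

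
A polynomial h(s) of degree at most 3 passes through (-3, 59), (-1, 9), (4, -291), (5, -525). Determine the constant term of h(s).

Write h(s) = as^3 + bs^2 + cs + d. Substituting each data point gives a linear system:
  -27a + 9b - 3c + d = 59
  -a + b - c + d = 9
  64a + 16b + 4c + d = -291
  125a + 25b + 5c + d = -525
Solving the system yields a = -3, b = -5, c = -6, d = 5.
So h(s) = -3s^3 - 5s^2 - 6s + 5.
The constant term is 5.

5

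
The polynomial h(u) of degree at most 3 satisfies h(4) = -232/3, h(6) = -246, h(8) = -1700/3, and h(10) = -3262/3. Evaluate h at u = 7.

-1153/3

Write h(u) = au^3 + bu^2 + cu + d. Substituting each data point gives a linear system:
  64a + 16b + 4c + d = -232/3
  216a + 36b + 6c + d = -246
  512a + 64b + 8c + d = -1700/3
  1000a + 100b + 10c + d = -3262/3
Solving the system yields a = -1, b = -1, c = 5/3, d = -4.
So h(u) = -u^3 - u^2 + (5/3)u - 4.
Then h(7) = -1153/3.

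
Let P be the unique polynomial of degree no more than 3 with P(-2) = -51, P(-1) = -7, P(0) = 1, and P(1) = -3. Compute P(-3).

-155

Forward differences of the values at n = -2, -1, 0, 1:
  P  : -51  -7  1  -3
  Δ  : 44  8  -4
  Δ^2: -36  -12
  Δ^3: 24
The third differences are constant, confirming degree 3.
Interpolating (Newton forward form) and evaluating at n = -3 gives P(-3) = -155.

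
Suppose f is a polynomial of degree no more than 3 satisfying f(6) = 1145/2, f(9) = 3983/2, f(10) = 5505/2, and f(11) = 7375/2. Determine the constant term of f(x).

Write f(x) = ax^3 + bx^2 + cx + d. Substituting each data point gives a linear system:
  216a + 36b + 6c + d = 1145/2
  729a + 81b + 9c + d = 3983/2
  1000a + 100b + 10c + d = 5505/2
  1331a + 121b + 11c + d = 7375/2
Solving the system yields a = 3, b = -3, c = 5, d = 5/2.
So f(x) = 3x³ - 3x² + 5x + 5/2.
The constant term is 5/2.

5/2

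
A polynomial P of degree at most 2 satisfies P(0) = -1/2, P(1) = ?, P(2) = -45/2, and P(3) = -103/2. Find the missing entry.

The 3 known points determine the degree-2 polynomial uniquely.
Write P(u) = au^2 + bu + c. Substituting each data point gives a linear system:
  c = -1/2
  4a + 2b + c = -45/2
  9a + 3b + c = -103/2
Solving the system yields a = -6, b = 1, c = -1/2.
So P(u) = -6u² + u - 1/2.
Then P(1) = -11/2.

-11/2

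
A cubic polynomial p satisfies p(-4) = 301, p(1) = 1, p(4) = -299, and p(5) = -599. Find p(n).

Using the Lagrange interpolation formula with nodes -4, 1, 4, 5:
  L_0(n) = (n - 1)(n - 4)(n - 5) / -360
  L_1(n) = (n + 4)(n - 4)(n - 5) / 60
  L_2(n) = (n + 4)(n - 1)(n - 5) / -24
  L_3(n) = (n + 4)(n - 1)(n - 4) / 36
Then p(n) = 301·L_0(n) + 1·L_1(n) - 299·L_2(n) - 599·L_3(n).
Expanding and collecting terms gives p(n) = -5n^3 + 5n + 1.
Check: p(5) = -599. ✓

p(n) = -5n^3 + 5n + 1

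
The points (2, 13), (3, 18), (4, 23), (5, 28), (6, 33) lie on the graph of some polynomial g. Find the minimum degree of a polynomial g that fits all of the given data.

1

Forward differences of the values at n = 2, 3, 4, 5, 6:
  g  : 13  18  23  28  33
  Δ  : 5  5  5  5
  Δ^2: 0  0  0
  Δ^3: 0  0
  Δ^4: 0
The first differences are constant (5) and nonzero, while all higher differences vanish, so the minimal degree is 1.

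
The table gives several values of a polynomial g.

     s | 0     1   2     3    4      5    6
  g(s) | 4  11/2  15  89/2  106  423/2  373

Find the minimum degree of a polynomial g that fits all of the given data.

3

Forward differences of the values at s = 0, 1, 2, 3, 4, 5, 6:
  g  : 4  11/2  15  89/2  106  423/2  373
  Δ  : 3/2  19/2  59/2  123/2  211/2  323/2
  Δ^2: 8  20  32  44  56
  Δ^3: 12  12  12  12
  Δ^4: 0  0  0
  Δ^5: 0  0
  Δ^6: 0
The third differences are constant (12) and nonzero, while all higher differences vanish, so the minimal degree is 3.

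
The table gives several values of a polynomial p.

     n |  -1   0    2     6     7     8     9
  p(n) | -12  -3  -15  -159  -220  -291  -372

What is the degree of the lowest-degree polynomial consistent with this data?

2

Divided differences on the nodes -1, 0, 2, 6, 7, 8, 9:
  order 0: -12  -3  -15  -159  -220  -291  -372
  order 1: 9  -6  -36  -61  -71  -81
  order 2: -5  -5  -5  -5  -5
  order 3: 0  0  0  0
  order 4: 0  0  0
  order 5: 0  0
  order 6: 0
The order-2 divided differences are all -5 (nonzero) and every higher order vanishes, so the data lies on a polynomial of degree exactly 2.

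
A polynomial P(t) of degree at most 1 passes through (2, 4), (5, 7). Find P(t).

P(t) = t + 2

Using the Lagrange interpolation formula with nodes 2, 5:
  L_0(t) = (t - 5) / -3
  L_1(t) = (t - 2) / 3
Then P(t) = 4·L_0(t) + 7·L_1(t).
Expanding and collecting terms gives P(t) = t + 2.
Check: P(2) = 4. ✓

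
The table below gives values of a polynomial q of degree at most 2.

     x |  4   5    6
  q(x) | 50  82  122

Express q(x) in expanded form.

q(x) = 4x^2 - 4x + 2

Write q(x) = ax^2 + bx + c. Substituting each data point gives a linear system:
  16a + 4b + c = 50
  25a + 5b + c = 82
  36a + 6b + c = 122
Solving the system yields a = 4, b = -4, c = 2.
So q(x) = 4x² - 4x + 2.
Check: q(5) = 82. ✓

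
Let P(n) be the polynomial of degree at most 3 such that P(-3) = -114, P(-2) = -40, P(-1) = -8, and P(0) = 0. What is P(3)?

60

Write P(n) = an^3 + bn^2 + cn + d. Substituting each data point gives a linear system:
  -27a + 9b - 3c + d = -114
  -8a + 4b - 2c + d = -40
  -a + b - c + d = -8
  d = 0
Solving the system yields a = 3, b = -3, c = 2, d = 0.
So P(n) = 3n³ - 3n² + 2n.
Then P(3) = 60.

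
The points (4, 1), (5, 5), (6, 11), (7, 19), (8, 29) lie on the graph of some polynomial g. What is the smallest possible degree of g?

2

Forward differences of the values at n = 4, 5, 6, 7, 8:
  g  : 1  5  11  19  29
  Δ  : 4  6  8  10
  Δ^2: 2  2  2
  Δ^3: 0  0
  Δ^4: 0
The second differences are constant (2) and nonzero, while all higher differences vanish, so the minimal degree is 2.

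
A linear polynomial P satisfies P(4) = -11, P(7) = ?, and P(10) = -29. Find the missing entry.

-20

On equispaced nodes a degree-1 polynomial has vanishing second forward difference, so
  P(4) - 2·P(7) + P(10) = 0.
Substituting the known values and solving for P(7):
  -2·P(7) = 40
  P(7) = -20.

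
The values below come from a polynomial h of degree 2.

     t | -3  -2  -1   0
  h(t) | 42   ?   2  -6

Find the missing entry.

18

On equispaced nodes a degree-2 polynomial has vanishing third forward difference, so
  - h(-3) + 3·h(-2) - 3·h(-1) + h(0) = 0.
Substituting the known values and solving for h(-2):
  3·h(-2) = 54
  h(-2) = 18.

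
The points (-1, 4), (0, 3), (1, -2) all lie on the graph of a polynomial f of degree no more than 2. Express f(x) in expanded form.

Write f(x) = ax^2 + bx + c. Substituting each data point gives a linear system:
  a - b + c = 4
  c = 3
  a + b + c = -2
Solving the system yields a = -2, b = -3, c = 3.
So f(x) = -2x^2 - 3x + 3.
Check: f(-1) = 4. ✓

f(x) = -2x^2 - 3x + 3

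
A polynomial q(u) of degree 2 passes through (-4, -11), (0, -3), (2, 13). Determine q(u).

q(u) = u^2 + 6u - 3

Using the Lagrange interpolation formula with nodes -4, 0, 2:
  L_0(u) = u(u - 2) / 24
  L_1(u) = (u + 4)(u - 2) / -8
  L_2(u) = (u + 4)u / 12
Then q(u) = -11·L_0(u) - 3·L_1(u) + 13·L_2(u).
Expanding and collecting terms gives q(u) = u^2 + 6u - 3.
Check: q(0) = -3. ✓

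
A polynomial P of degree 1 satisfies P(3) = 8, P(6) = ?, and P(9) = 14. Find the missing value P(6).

On equispaced nodes a degree-1 polynomial has vanishing second forward difference, so
  P(3) - 2·P(6) + P(9) = 0.
Substituting the known values and solving for P(6):
  -2·P(6) = -22
  P(6) = 11.

11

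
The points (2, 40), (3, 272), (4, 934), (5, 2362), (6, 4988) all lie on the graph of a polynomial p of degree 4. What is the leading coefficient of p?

4

Write p(x) = ax^4 + bx^3 + cx^2 + dx + e. Substituting each data point gives a linear system:
  16a + 8b + 4c + 2d + e = 40
  81a + 27b + 9c + 3d + e = 272
  256a + 64b + 16c + 4d + e = 934
  625a + 125b + 25c + 5d + e = 2362
  1296a + 216b + 36c + 6d + e = 4988
Solving the system yields a = 4, b = 0, c = -5, d = -3, e = 2.
So p(x) = 4x^4 - 5x^2 - 3x + 2.
The leading coefficient is 4.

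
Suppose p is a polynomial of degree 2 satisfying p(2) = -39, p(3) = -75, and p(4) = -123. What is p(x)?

Write p(x) = ax^2 + bx + c. Substituting each data point gives a linear system:
  4a + 2b + c = -39
  9a + 3b + c = -75
  16a + 4b + c = -123
Solving the system yields a = -6, b = -6, c = -3.
So p(x) = -6x² - 6x - 3.
Check: p(3) = -75. ✓

p(x) = -6x^2 - 6x - 3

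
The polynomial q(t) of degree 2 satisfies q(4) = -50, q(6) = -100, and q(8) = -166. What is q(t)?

Using the Lagrange interpolation formula with nodes 4, 6, 8:
  L_0(t) = (t - 6)(t - 8) / 8
  L_1(t) = (t - 4)(t - 8) / -4
  L_2(t) = (t - 4)(t - 6) / 8
Then q(t) = -50·L_0(t) - 100·L_1(t) - 166·L_2(t).
Expanding and collecting terms gives q(t) = -2t² - 5t + 2.
Check: q(8) = -166. ✓

q(t) = -2t^2 - 5t + 2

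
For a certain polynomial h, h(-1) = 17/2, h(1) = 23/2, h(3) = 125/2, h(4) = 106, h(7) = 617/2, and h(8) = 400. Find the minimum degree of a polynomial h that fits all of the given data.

Divided differences on the nodes -1, 1, 3, 4, 7, 8:
  order 0: 17/2  23/2  125/2  106  617/2  400
  order 1: 3/2  51/2  87/2  135/2  183/2
  order 2: 6  6  6  6
  order 3: 0  0  0
  order 4: 0  0
  order 5: 0
The order-2 divided differences are all 6 (nonzero) and every higher order vanishes, so the data lies on a polynomial of degree exactly 2.

2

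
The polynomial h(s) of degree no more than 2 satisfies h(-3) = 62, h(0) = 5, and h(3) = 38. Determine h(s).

Using the Lagrange interpolation formula with nodes -3, 0, 3:
  L_0(s) = s(s - 3) / 18
  L_1(s) = (s + 3)(s - 3) / -9
  L_2(s) = (s + 3)s / 18
Then h(s) = 62·L_0(s) + 5·L_1(s) + 38·L_2(s).
Expanding and collecting terms gives h(s) = 5s² - 4s + 5.
Check: h(-3) = 62. ✓

h(s) = 5s^2 - 4s + 5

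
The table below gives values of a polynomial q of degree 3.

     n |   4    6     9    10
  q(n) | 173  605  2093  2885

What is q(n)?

Write q(n) = an^3 + bn^2 + cn + d. Substituting each data point gives a linear system:
  64a + 16b + 4c + d = 173
  216a + 36b + 6c + d = 605
  729a + 81b + 9c + d = 2093
  1000a + 100b + 10c + d = 2885
Solving the system yields a = 3, b = -1, c = -2, d = 5.
So q(n) = 3n^3 - n^2 - 2n + 5.
Check: q(6) = 605. ✓

q(n) = 3n^3 - n^2 - 2n + 5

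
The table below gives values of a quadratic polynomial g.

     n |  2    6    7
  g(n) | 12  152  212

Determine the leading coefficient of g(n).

5

Write g(n) = an^2 + bn + c. Substituting each data point gives a linear system:
  4a + 2b + c = 12
  36a + 6b + c = 152
  49a + 7b + c = 212
Solving the system yields a = 5, b = -5, c = 2.
So g(n) = 5n^2 - 5n + 2.
The leading coefficient is 5.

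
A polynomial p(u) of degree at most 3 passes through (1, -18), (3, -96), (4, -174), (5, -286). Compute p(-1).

-4

Using the Lagrange interpolation formula with nodes 1, 3, 4, 5:
  L_0(u) = (u - 3)(u - 4)(u - 5) / -24
  L_1(u) = (u - 1)(u - 4)(u - 5) / 4
  L_2(u) = (u - 1)(u - 3)(u - 5) / -3
  L_3(u) = (u - 1)(u - 3)(u - 4) / 8
Then p(u) = -18·L_0(u) - 96·L_1(u) - 174·L_2(u) - 286·L_3(u).
Expanding and collecting terms gives p(u) = -u^3 - 5u^2 - 6u - 6.
Evaluating at u = -1: p(-1) = -4.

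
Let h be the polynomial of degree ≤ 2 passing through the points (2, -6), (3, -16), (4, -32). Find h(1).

Using the Lagrange interpolation formula with nodes 2, 3, 4:
  L_0(s) = (s - 3)(s - 4) / 2
  L_1(s) = (s - 2)(s - 4) / -1
  L_2(s) = (s - 2)(s - 3) / 2
Then h(s) = -6·L_0(s) - 16·L_1(s) - 32·L_2(s).
Expanding and collecting terms gives h(s) = -3s^2 + 5s - 4.
Evaluating at s = 1: h(1) = -2.

-2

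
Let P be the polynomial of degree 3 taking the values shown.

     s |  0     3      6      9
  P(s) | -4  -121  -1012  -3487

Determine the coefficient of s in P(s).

0

Write P(s) = as^3 + bs^2 + cs + d. Substituting each data point gives a linear system:
  d = -4
  27a + 9b + 3c + d = -121
  216a + 36b + 6c + d = -1012
  729a + 81b + 9c + d = -3487
Solving the system yields a = -5, b = 2, c = 0, d = -4.
So P(s) = -5s^3 + 2s^2 - 4.
The coefficient of s is 0.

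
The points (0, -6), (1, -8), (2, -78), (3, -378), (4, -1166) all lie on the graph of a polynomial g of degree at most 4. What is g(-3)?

-228

Forward differences of the values at x = 0, 1, 2, 3, 4:
  g  : -6  -8  -78  -378  -1166
  Δ  : -2  -70  -300  -788
  Δ^2: -68  -230  -488
  Δ^3: -162  -258
  Δ^4: -96
The fourth differences are constant, confirming degree 4.
Interpolating (Newton forward form) and evaluating at x = -3 gives g(-3) = -228.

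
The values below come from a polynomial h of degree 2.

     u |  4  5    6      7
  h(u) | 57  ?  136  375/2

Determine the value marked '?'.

On equispaced nodes a degree-2 polynomial has vanishing third forward difference, so
  - h(4) + 3·h(5) - 3·h(6) + h(7) = 0.
Substituting the known values and solving for h(5):
  3·h(5) = 555/2
  h(5) = 185/2.

185/2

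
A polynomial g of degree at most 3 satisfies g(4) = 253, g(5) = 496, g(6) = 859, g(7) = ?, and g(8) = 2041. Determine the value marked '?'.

1366

On equispaced nodes a degree-3 polynomial has vanishing fourth forward difference, so
  g(4) - 4·g(5) + 6·g(6) - 4·g(7) + g(8) = 0.
Substituting the known values and solving for g(7):
  -4·g(7) = -5464
  g(7) = 1366.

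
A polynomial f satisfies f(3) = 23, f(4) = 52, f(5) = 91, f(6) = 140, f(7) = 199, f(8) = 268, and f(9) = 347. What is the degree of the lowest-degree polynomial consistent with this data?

Forward differences of the values at t = 3, 4, 5, 6, 7, 8, 9:
  f  : 23  52  91  140  199  268  347
  Δ  : 29  39  49  59  69  79
  Δ^2: 10  10  10  10  10
  Δ^3: 0  0  0  0
  Δ^4: 0  0  0
  Δ^5: 0  0
  Δ^6: 0
The second differences are constant (10) and nonzero, while all higher differences vanish, so the minimal degree is 2.

2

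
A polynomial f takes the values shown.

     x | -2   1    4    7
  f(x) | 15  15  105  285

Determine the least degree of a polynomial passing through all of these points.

Forward differences of the values at x = -2, 1, 4, 7:
  f  : 15  15  105  285
  Δ  : 0  90  180
  Δ^2: 90  90
  Δ^3: 0
The second differences are constant (90) and nonzero, while all higher differences vanish, so the minimal degree is 2.

2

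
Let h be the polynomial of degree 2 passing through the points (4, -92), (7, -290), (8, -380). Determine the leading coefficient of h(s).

-6

Write h(s) = as^2 + bs + c. Substituting each data point gives a linear system:
  16a + 4b + c = -92
  49a + 7b + c = -290
  64a + 8b + c = -380
Solving the system yields a = -6, b = 0, c = 4.
So h(s) = -6s^2 + 4.
The leading coefficient is -6.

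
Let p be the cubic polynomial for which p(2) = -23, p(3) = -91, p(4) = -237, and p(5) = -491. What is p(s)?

Using the Lagrange interpolation formula with nodes 2, 3, 4, 5:
  L_0(s) = (s - 3)(s - 4)(s - 5) / -6
  L_1(s) = (s - 2)(s - 4)(s - 5) / 2
  L_2(s) = (s - 2)(s - 3)(s - 5) / -2
  L_3(s) = (s - 2)(s - 3)(s - 4) / 6
Then p(s) = -23·L_0(s) - 91·L_1(s) - 237·L_2(s) - 491·L_3(s).
Expanding and collecting terms gives p(s) = -5s³ + 6s² - 3s - 1.
Check: p(3) = -91. ✓

p(s) = -5s^3 + 6s^2 - 3s - 1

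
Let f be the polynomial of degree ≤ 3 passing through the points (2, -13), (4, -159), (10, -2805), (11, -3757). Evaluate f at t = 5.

Using the Lagrange interpolation formula with nodes 2, 4, 10, 11:
  L_0(t) = (t - 4)(t - 10)(t - 11) / -144
  L_1(t) = (t - 2)(t - 10)(t - 11) / 84
  L_2(t) = (t - 2)(t - 4)(t - 11) / -48
  L_3(t) = (t - 2)(t - 4)(t - 10) / 63
Then f(t) = -13·L_0(t) - 159·L_1(t) - 2805·L_2(t) - 3757·L_3(t).
Expanding and collecting terms gives f(t) = -3t^3 + 2t^2 - t + 5.
Evaluating at t = 5: f(5) = -325.

-325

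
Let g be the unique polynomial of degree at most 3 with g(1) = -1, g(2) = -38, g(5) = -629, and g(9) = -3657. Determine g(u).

g(u) = -5u^3 - 2u + 6

Write g(u) = au^3 + bu^2 + cu + d. Substituting each data point gives a linear system:
  a + b + c + d = -1
  8a + 4b + 2c + d = -38
  125a + 25b + 5c + d = -629
  729a + 81b + 9c + d = -3657
Solving the system yields a = -5, b = 0, c = -2, d = 6.
So g(u) = -5u³ - 2u + 6.
Check: g(1) = -1. ✓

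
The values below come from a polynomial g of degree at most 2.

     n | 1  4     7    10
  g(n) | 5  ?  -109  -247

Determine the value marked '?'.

The 3 known points determine the degree-2 polynomial uniquely.
Write g(n) = an^2 + bn + c. Substituting each data point gives a linear system:
  a + b + c = 5
  49a + 7b + c = -109
  100a + 10b + c = -247
Solving the system yields a = -3, b = 5, c = 3.
So g(n) = -3n² + 5n + 3.
Then g(4) = -25.

-25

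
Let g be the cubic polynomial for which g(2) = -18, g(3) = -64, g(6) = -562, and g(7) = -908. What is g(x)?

g(x) = -3x^3 + 3x^2 - 4x + 2

Write g(x) = ax^3 + bx^2 + cx + d. Substituting each data point gives a linear system:
  8a + 4b + 2c + d = -18
  27a + 9b + 3c + d = -64
  216a + 36b + 6c + d = -562
  343a + 49b + 7c + d = -908
Solving the system yields a = -3, b = 3, c = -4, d = 2.
So g(x) = -3x³ + 3x² - 4x + 2.
Check: g(3) = -64. ✓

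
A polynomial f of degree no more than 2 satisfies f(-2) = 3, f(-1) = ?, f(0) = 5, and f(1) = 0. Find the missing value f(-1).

The 3 known points determine the degree-2 polynomial uniquely.
Write f(s) = as^2 + bs + c. Substituting each data point gives a linear system:
  4a - 2b + c = 3
  c = 5
  a + b + c = 0
Solving the system yields a = -2, b = -3, c = 5.
So f(s) = -2s^2 - 3s + 5.
Then f(-1) = 6.

6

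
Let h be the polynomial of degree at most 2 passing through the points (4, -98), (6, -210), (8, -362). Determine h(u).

h(u) = -5u^2 - 6u + 6

Write h(u) = au^2 + bu + c. Substituting each data point gives a linear system:
  16a + 4b + c = -98
  36a + 6b + c = -210
  64a + 8b + c = -362
Solving the system yields a = -5, b = -6, c = 6.
So h(u) = -5u^2 - 6u + 6.
Check: h(8) = -362. ✓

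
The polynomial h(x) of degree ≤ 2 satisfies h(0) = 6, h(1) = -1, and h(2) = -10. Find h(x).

Write h(x) = ax^2 + bx + c. Substituting each data point gives a linear system:
  c = 6
  a + b + c = -1
  4a + 2b + c = -10
Solving the system yields a = -1, b = -6, c = 6.
So h(x) = -x^2 - 6x + 6.
Check: h(0) = 6. ✓

h(x) = -x^2 - 6x + 6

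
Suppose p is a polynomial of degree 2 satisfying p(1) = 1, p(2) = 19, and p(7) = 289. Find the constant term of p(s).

-5

Write p(s) = as^2 + bs + c. Substituting each data point gives a linear system:
  a + b + c = 1
  4a + 2b + c = 19
  49a + 7b + c = 289
Solving the system yields a = 6, b = 0, c = -5.
So p(s) = 6s^2 - 5.
The constant term is -5.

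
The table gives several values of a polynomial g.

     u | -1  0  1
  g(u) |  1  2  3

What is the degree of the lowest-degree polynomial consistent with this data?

1

Forward differences of the values at u = -1, 0, 1:
  g  : 1  2  3
  Δ  : 1  1
  Δ^2: 0
The first differences are constant (1) and nonzero, while all higher differences vanish, so the minimal degree is 1.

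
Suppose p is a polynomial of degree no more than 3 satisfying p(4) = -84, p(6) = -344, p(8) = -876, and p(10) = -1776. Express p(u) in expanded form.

p(u) = -2u^3 + 2u^2 + 2u + 4

Using the Lagrange interpolation formula with nodes 4, 6, 8, 10:
  L_0(u) = (u - 6)(u - 8)(u - 10) / -48
  L_1(u) = (u - 4)(u - 8)(u - 10) / 16
  L_2(u) = (u - 4)(u - 6)(u - 10) / -16
  L_3(u) = (u - 4)(u - 6)(u - 8) / 48
Then p(u) = -84·L_0(u) - 344·L_1(u) - 876·L_2(u) - 1776·L_3(u).
Expanding and collecting terms gives p(u) = -2u³ + 2u² + 2u + 4.
Check: p(6) = -344. ✓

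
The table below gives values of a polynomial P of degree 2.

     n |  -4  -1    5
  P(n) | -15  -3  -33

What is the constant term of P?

Write P(n) = an^2 + bn + c. Substituting each data point gives a linear system:
  16a - 4b + c = -15
  a - b + c = -3
  25a + 5b + c = -33
Solving the system yields a = -1, b = -1, c = -3.
So P(n) = -n^2 - n - 3.
The constant term is -3.

-3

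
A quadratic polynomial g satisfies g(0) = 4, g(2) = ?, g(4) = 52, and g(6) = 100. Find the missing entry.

20

On equispaced nodes a degree-2 polynomial has vanishing third forward difference, so
  - g(0) + 3·g(2) - 3·g(4) + g(6) = 0.
Substituting the known values and solving for g(2):
  3·g(2) = 60
  g(2) = 20.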